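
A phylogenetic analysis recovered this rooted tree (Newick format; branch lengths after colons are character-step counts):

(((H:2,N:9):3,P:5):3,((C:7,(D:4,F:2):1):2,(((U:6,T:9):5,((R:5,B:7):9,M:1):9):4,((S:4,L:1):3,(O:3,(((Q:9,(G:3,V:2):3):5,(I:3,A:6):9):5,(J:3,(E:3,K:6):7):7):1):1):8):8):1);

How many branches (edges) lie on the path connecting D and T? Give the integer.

The MRCA of D and T is the node subtending ((C,(D,F)),(((U,T),((R,B),M)),((S,L),(O,(((Q,(G,V)),(I,A)),(J,(E,K))))))).
From D up to that node: 3 branches. From T up to the same node: 4 branches. Total: 3 + 4 = 7.

7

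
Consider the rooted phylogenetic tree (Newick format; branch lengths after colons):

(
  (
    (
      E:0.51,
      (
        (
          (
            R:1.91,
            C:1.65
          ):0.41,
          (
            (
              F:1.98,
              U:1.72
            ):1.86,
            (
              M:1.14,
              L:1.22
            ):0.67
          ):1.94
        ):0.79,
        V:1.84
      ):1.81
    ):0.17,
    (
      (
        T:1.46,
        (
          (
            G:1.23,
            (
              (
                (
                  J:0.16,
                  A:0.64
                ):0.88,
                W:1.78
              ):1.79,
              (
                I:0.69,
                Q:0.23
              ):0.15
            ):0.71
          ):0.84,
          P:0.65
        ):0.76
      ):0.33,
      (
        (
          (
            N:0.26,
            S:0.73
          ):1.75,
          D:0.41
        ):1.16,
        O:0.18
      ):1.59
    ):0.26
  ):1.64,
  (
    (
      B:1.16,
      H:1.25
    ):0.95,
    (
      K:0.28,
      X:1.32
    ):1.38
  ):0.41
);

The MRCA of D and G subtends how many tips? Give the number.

12

The MRCA of D and G is the node subtending ((T,((G,(((J,A),W),(I,Q))),P)),(((N,S),D),O)).
That clade contains 12 terminal taxa: A, D, G, I, J, N, O, P, Q, S, T, W.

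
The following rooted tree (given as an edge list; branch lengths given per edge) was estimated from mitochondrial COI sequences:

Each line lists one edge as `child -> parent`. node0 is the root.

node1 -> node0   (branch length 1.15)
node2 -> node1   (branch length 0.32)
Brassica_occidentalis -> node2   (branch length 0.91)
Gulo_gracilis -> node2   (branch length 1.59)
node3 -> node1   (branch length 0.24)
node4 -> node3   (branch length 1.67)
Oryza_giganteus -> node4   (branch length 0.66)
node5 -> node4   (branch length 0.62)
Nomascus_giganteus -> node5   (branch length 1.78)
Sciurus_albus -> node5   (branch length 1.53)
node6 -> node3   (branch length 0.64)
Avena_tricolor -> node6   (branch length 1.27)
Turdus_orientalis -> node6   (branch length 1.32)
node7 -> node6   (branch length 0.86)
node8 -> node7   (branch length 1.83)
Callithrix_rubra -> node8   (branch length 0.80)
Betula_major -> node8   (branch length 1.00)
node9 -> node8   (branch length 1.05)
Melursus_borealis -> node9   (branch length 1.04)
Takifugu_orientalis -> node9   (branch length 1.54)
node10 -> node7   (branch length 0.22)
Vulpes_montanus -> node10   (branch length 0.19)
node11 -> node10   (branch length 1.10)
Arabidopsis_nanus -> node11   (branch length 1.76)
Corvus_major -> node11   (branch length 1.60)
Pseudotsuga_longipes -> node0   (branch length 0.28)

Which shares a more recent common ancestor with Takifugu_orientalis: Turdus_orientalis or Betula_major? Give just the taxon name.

Betula_major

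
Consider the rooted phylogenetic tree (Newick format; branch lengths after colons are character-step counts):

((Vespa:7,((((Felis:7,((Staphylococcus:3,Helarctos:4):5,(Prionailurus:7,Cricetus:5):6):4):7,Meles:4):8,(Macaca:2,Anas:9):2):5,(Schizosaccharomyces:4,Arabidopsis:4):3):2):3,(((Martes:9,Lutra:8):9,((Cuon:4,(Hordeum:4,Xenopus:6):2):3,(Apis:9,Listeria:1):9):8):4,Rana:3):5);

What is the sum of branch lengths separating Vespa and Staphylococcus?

The path runs Vespa → … → MRCA → … → Staphylococcus; the MRCA is the node subtending (Vespa,((((Felis,((Staphylococcus,Helarctos),(Prionailurus,Cricetus))),Meles),(Macaca,Anas)),(Schizosaccharomyces,Arabidopsis))).
Branch lengths along that path: 7 + 2 + 5 + 8 + 7 + 4 + 5 + 3 = 41.

41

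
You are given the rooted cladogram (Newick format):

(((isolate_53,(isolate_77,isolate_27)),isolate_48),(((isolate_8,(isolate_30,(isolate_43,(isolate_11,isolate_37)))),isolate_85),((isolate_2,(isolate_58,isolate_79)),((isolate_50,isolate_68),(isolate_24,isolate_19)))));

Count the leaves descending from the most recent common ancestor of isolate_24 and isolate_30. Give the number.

13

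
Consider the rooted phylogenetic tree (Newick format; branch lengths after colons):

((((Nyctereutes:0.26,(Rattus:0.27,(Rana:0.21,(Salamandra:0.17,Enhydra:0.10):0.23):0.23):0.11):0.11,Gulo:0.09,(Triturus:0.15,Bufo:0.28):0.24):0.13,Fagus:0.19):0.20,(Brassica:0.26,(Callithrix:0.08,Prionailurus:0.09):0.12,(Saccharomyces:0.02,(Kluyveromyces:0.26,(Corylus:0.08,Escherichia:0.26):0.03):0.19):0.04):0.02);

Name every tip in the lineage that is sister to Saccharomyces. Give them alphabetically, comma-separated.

Corylus, Escherichia, Kluyveromyces

Saccharomyces attaches to the tree at the node subtending (Saccharomyces,(Kluyveromyces,(Corylus,Escherichia))).
The other lineage descending from that same node — the sister group — is (Kluyveromyces,(Corylus,Escherichia)); its 3 tips in alphabetical order are the answer.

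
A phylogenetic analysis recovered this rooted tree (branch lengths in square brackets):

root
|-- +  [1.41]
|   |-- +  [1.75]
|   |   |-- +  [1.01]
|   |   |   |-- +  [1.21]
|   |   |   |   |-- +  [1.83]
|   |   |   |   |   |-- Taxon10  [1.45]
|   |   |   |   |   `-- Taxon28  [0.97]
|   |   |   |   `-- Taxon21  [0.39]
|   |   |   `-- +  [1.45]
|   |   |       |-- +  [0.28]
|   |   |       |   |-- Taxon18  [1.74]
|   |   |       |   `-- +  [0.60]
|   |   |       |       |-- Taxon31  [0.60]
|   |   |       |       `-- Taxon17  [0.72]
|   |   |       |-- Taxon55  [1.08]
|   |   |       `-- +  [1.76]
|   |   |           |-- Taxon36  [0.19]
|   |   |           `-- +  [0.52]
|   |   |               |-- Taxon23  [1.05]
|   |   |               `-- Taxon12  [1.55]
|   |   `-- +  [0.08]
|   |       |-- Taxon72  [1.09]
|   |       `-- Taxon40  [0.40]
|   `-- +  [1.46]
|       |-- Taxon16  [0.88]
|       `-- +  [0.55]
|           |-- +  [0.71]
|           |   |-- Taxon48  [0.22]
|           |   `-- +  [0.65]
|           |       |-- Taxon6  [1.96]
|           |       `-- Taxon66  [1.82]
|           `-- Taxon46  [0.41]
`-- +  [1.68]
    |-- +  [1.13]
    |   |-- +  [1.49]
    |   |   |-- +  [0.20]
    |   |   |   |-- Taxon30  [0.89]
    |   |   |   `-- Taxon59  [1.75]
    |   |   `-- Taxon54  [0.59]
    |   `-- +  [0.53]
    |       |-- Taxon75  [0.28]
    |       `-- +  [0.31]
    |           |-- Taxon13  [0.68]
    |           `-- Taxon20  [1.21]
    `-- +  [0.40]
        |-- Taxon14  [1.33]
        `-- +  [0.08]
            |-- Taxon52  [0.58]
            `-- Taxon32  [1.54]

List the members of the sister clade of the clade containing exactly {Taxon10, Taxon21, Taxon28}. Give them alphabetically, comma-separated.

Taxon12, Taxon17, Taxon18, Taxon23, Taxon31, Taxon36, Taxon55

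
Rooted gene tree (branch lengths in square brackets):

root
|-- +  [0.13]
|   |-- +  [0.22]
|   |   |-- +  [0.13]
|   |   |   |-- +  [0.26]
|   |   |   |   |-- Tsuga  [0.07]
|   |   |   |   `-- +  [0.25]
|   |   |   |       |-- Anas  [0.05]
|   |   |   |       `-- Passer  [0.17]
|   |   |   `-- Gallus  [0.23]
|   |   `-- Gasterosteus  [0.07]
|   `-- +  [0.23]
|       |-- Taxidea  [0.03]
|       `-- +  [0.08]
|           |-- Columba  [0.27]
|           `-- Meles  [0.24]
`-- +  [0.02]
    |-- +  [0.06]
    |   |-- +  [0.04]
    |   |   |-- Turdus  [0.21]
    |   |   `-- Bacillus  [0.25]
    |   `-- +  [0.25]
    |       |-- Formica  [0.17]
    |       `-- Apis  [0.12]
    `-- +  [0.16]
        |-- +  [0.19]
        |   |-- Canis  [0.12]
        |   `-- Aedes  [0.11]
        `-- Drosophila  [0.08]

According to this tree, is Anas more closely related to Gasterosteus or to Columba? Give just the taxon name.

Gasterosteus

The MRCA of Anas and Gasterosteus subtends (((Tsuga,(Anas,Passer)),Gallus),Gasterosteus) (5 taxa).
The MRCA of Anas and Columba subtends ((((Tsuga,(Anas,Passer)),Gallus),Gasterosteus),(Taxidea,(Columba,Meles))) (8 taxa).
The first is nested inside the second, so Anas shares a more recent common ancestor with Gasterosteus.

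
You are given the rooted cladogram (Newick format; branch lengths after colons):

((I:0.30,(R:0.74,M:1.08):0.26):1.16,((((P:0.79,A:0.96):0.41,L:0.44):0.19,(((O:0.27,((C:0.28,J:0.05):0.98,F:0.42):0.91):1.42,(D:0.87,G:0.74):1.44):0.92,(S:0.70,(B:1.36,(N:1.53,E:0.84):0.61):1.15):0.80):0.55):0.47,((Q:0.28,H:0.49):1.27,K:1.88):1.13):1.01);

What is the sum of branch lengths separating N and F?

The path runs N → … → MRCA → … → F; the MRCA is the node subtending (((O,((C,J),F)),(D,G)),(S,(B,(N,E)))).
Branch lengths along that path: 1.53 + 0.61 + 1.15 + 0.80 + 0.92 + 1.42 + 0.91 + 0.42 = 7.76.

7.76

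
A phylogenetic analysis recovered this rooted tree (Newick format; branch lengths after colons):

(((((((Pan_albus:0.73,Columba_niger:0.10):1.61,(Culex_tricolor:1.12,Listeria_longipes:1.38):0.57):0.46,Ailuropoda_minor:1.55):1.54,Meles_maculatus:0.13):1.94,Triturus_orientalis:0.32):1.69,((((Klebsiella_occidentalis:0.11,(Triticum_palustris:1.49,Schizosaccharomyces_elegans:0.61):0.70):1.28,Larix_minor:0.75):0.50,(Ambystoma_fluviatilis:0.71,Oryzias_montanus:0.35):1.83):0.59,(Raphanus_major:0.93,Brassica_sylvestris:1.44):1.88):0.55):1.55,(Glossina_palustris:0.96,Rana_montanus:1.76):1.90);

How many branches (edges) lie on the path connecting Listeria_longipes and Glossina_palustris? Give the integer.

9

The MRCA of Listeria_longipes and Glossina_palustris is the root of the tree.
From Listeria_longipes up to that node: 7 branches. From Glossina_palustris up to the same node: 2 branches. Total: 7 + 2 = 9.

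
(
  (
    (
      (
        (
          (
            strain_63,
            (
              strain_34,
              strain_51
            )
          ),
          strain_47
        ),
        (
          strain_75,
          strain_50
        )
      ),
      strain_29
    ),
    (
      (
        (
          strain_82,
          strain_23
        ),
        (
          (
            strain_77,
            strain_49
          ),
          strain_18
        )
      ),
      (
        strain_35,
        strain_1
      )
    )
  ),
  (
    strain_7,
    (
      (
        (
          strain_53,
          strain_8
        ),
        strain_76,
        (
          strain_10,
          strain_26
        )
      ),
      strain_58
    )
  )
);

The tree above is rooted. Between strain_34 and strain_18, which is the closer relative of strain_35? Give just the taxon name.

strain_18

The MRCA of strain_35 and strain_18 subtends (((strain_82,strain_23),((strain_77,strain_49),strain_18)),(strain_35,strain_1)) (7 taxa).
The MRCA of strain_35 and strain_34 subtends (((((strain_63,(strain_34,strain_51)),strain_47),(strain_75,strain_50)),strain_29),(((strain_82,strain_23),((strain_77,strain_49),strain_18)),(strain_35,strain_1))) (14 taxa).
The first is nested inside the second, so strain_35 shares a more recent common ancestor with strain_18.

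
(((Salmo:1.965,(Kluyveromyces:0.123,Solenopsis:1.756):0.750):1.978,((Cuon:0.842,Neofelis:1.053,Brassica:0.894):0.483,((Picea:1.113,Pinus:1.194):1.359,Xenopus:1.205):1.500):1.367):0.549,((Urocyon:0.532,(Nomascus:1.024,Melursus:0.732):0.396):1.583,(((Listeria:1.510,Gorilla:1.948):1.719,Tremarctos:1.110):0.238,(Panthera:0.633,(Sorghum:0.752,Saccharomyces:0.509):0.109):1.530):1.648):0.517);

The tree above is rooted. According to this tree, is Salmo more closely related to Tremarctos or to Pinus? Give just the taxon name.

Pinus

The MRCA of Salmo and Pinus subtends ((Salmo,(Kluyveromyces,Solenopsis)),((Cuon,Neofelis,Brassica),((Picea,Pinus),Xenopus))) (9 taxa).
The MRCA of Salmo and Tremarctos is the root, subtending the entire tree (18 taxa).
The first is nested inside the second, so Salmo shares a more recent common ancestor with Pinus.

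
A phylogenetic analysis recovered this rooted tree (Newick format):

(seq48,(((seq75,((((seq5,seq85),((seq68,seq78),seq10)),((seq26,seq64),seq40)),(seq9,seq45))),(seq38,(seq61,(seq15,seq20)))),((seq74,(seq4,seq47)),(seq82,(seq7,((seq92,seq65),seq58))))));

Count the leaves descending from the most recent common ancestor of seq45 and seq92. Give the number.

The MRCA of seq45 and seq92 is the node subtending (((seq75,((((seq5,seq85),((seq68,seq78),seq10)),((seq26,seq64),seq40)),(seq9,seq45))),(seq38,(seq61,(seq15,seq20)))),((seq74,(seq4,seq47)),(seq82,(seq7,((seq92,seq65),seq58))))).
That clade contains 23 terminal taxa: seq10, seq15, seq20, seq26, seq38, seq4, seq40, seq45, seq47, seq5, seq58, seq61, seq64, seq65, seq68, seq7, seq74, seq75, seq78, seq82, seq85, seq9, seq92.

23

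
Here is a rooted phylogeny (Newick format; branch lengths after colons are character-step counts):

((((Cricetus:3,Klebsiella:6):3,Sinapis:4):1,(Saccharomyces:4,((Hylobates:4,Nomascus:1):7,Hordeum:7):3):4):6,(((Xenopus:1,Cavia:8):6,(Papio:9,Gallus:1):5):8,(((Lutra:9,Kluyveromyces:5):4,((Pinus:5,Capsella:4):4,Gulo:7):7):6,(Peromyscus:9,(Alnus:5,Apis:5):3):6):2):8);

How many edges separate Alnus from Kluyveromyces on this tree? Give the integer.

6

The MRCA of Alnus and Kluyveromyces is the node subtending (((Lutra,Kluyveromyces),((Pinus,Capsella),Gulo)),(Peromyscus,(Alnus,Apis))).
From Alnus up to that node: 3 branches. From Kluyveromyces up to the same node: 3 branches. Total: 3 + 3 = 6.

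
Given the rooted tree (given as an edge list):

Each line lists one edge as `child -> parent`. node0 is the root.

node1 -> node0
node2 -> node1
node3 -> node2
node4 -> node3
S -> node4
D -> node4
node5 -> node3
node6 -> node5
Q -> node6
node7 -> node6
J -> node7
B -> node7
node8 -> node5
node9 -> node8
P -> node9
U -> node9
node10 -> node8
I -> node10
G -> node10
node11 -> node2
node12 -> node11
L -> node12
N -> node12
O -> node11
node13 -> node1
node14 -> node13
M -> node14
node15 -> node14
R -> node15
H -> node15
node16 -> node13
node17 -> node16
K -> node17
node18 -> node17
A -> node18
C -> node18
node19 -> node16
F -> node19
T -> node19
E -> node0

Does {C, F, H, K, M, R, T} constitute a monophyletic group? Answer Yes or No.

The MRCA of the listed taxa subtends ((M,(R,H)),((K,(A,C)),(F,T))).
That clade also contains A, which is not in the proposed group, so the group is not monophyletic.

No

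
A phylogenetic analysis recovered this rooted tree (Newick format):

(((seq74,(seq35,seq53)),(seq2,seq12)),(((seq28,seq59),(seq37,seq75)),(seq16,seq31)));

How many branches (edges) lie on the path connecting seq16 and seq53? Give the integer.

The MRCA of seq16 and seq53 is the root of the tree.
From seq16 up to that node: 3 branches. From seq53 up to the same node: 4 branches. Total: 3 + 4 = 7.

7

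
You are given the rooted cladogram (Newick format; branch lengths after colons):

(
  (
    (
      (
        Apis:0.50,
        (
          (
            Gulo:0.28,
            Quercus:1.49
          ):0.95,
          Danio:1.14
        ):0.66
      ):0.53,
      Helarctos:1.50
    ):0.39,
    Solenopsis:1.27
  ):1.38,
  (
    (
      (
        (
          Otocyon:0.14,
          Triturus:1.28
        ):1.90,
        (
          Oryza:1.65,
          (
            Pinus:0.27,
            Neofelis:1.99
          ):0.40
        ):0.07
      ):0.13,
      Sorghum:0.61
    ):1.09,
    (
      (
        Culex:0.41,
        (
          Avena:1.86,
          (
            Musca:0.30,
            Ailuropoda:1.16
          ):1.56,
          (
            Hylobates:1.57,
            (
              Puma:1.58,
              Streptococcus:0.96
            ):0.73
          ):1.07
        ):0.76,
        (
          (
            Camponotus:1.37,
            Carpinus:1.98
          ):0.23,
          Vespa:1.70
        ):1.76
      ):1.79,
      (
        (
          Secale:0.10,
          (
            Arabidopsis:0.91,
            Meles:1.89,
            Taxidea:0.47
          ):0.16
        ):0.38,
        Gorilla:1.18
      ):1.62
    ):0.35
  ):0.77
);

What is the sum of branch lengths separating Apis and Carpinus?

9.68

The path runs Apis → … → MRCA → … → Carpinus; the MRCA is the root of the tree.
Branch lengths along that path: 0.50 + 0.53 + 0.39 + 1.38 + 0.77 + 0.35 + 1.79 + 1.76 + 0.23 + 1.98 = 9.68.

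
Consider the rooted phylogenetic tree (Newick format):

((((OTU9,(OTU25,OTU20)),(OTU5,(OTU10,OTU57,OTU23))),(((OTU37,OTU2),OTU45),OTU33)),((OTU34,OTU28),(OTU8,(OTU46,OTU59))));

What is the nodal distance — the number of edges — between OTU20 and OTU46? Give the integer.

9

The MRCA of OTU20 and OTU46 is the root of the tree.
From OTU20 up to that node: 5 branches. From OTU46 up to the same node: 4 branches. Total: 5 + 4 = 9.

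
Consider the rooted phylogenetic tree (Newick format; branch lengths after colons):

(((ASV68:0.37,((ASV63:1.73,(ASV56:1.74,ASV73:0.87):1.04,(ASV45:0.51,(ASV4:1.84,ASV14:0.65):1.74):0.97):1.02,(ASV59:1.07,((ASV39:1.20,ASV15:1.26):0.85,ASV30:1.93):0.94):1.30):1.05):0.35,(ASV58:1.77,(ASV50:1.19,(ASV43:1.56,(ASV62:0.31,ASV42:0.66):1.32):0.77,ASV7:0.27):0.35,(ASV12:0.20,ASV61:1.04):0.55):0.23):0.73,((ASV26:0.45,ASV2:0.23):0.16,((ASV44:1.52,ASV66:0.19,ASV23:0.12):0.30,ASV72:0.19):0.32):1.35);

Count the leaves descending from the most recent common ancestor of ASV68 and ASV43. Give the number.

The MRCA of ASV68 and ASV43 is the node subtending ((ASV68,((ASV63,(ASV56,ASV73),(ASV45,(ASV4,ASV14))),(ASV59,((ASV39,ASV15),ASV30)))),(ASV58,(ASV50,(ASV43,(ASV62,ASV42)),ASV7),(ASV12,ASV61))).
That clade contains 19 terminal taxa: ASV12, ASV14, ASV15, ASV30, ASV39, ASV4, ASV42, ASV43, ASV45, ASV50, ASV56, ASV58, ASV59, ASV61, ASV62, ASV63, ASV68, ASV7, ASV73.

19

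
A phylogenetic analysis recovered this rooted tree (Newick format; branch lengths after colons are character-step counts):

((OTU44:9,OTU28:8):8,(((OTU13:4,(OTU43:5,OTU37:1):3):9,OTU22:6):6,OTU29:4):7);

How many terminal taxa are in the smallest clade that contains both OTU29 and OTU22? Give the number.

5

The MRCA of OTU29 and OTU22 is the node subtending (((OTU13,(OTU43,OTU37)),OTU22),OTU29).
That clade contains 5 terminal taxa: OTU13, OTU22, OTU29, OTU37, OTU43.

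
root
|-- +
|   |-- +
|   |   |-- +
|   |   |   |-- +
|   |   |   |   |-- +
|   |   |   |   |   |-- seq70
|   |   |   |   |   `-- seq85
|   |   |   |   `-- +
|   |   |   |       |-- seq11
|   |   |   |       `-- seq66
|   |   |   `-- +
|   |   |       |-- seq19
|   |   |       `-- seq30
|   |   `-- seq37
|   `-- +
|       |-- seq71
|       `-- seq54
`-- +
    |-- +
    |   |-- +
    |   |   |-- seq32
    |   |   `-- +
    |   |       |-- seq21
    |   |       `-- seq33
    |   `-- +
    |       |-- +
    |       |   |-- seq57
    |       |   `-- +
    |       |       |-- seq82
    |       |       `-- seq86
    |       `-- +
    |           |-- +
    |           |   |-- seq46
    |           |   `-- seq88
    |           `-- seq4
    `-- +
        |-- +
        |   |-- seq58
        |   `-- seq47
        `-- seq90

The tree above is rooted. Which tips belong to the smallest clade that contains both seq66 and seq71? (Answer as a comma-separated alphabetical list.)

seq11, seq19, seq30, seq37, seq54, seq66, seq70, seq71, seq85

Tracing seq66: it sits inside (seq11,seq66).
Tracing seq71: it sits inside (seq71,seq54).
The smallest clade enclosing both is (((((seq70,seq85),(seq11,seq66)),(seq19,seq30)),seq37),(seq71,seq54)); the answer is its 9 terminal taxa in alphabetical order.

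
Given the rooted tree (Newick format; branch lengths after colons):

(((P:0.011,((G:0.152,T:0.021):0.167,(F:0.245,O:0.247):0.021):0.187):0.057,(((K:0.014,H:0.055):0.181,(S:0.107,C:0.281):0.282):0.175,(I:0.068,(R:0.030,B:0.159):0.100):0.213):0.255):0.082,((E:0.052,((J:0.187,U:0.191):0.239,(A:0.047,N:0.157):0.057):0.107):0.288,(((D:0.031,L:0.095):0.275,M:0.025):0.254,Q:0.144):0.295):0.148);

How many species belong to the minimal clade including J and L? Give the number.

The MRCA of J and L is the node subtending ((E,((J,U),(A,N))),(((D,L),M),Q)).
That clade contains 9 terminal taxa: A, D, E, J, L, M, N, Q, U.

9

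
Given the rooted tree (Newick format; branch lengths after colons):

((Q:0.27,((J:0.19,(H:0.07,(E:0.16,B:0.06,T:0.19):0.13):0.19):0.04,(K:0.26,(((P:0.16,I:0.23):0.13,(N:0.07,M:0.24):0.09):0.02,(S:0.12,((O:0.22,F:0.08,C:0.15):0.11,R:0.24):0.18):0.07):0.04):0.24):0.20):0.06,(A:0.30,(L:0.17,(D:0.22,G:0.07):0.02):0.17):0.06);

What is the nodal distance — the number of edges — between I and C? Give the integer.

The MRCA of I and C is the node subtending (((P,I),(N,M)),(S,((O,F,C),R))).
From I up to that node: 3 branches. From C up to the same node: 4 branches. Total: 3 + 4 = 7.

7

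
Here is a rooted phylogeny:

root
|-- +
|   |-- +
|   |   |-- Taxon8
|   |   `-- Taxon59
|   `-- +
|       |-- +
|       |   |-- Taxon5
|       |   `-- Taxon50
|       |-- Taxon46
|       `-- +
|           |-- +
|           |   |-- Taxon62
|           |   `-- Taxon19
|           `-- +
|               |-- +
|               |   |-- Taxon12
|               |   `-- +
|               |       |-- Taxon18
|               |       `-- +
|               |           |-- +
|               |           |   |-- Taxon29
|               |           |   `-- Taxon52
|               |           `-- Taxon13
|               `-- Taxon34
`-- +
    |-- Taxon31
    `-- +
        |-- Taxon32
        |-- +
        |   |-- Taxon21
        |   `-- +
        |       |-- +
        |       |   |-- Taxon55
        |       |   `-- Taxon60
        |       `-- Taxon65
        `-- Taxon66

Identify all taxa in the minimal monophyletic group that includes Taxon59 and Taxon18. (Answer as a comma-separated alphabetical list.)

Taxon12, Taxon13, Taxon18, Taxon19, Taxon29, Taxon34, Taxon46, Taxon5, Taxon50, Taxon52, Taxon59, Taxon62, Taxon8

Tracing Taxon59: it sits inside (Taxon8,Taxon59).
Tracing Taxon18: it sits inside (Taxon18,((Taxon29,Taxon52),Taxon13)).
The smallest clade enclosing both is ((Taxon8,Taxon59),((Taxon5,Taxon50),Taxon46,((Taxon62,Taxon19),((Taxon12,(Taxon18,((Taxon29,Taxon52),Taxon13))),Taxon34)))); the answer is its 13 terminal taxa in alphabetical order.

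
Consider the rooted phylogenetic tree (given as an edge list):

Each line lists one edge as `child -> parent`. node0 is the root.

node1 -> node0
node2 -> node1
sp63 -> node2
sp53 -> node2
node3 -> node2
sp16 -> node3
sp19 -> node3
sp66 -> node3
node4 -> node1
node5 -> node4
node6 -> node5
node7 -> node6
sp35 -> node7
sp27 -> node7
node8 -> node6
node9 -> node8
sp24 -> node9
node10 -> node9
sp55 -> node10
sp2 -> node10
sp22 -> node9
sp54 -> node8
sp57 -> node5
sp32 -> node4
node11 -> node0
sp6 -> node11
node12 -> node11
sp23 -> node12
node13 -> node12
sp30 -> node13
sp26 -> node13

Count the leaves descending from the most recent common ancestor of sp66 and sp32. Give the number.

The MRCA of sp66 and sp32 is the node subtending ((sp63,sp53,(sp16,sp19,sp66)),((((sp35,sp27),((sp24,(sp55,sp2),sp22),sp54)),sp57),sp32)).
That clade contains 14 terminal taxa: sp16, sp19, sp2, sp22, sp24, sp27, sp32, sp35, sp53, sp54, sp55, sp57, sp63, sp66.

14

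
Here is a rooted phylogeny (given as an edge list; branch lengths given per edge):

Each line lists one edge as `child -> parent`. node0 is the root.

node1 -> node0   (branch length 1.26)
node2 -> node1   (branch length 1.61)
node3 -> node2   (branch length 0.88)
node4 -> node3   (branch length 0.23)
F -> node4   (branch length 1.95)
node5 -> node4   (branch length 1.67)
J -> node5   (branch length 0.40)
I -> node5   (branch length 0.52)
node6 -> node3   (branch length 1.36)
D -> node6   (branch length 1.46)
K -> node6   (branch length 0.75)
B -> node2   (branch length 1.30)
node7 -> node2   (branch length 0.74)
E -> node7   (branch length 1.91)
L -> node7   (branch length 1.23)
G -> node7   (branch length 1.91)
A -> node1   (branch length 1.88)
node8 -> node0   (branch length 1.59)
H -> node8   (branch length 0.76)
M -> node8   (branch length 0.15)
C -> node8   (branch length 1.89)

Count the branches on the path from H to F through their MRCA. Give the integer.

7

The MRCA of H and F is the root of the tree.
From H up to that node: 2 branches. From F up to the same node: 5 branches. Total: 2 + 5 = 7.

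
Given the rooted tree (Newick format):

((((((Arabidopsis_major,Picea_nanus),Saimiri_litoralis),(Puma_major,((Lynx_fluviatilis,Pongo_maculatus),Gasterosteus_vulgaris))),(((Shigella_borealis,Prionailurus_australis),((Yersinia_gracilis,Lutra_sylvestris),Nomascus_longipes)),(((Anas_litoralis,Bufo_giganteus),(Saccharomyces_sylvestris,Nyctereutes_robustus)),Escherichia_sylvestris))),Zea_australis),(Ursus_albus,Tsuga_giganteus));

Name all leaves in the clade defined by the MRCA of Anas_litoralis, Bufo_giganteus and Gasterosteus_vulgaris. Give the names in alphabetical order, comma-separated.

Anas_litoralis, Arabidopsis_major, Bufo_giganteus, Escherichia_sylvestris, Gasterosteus_vulgaris, Lutra_sylvestris, Lynx_fluviatilis, Nomascus_longipes, Nyctereutes_robustus, Picea_nanus, Pongo_maculatus, Prionailurus_australis, Puma_major, Saccharomyces_sylvestris, Saimiri_litoralis, Shigella_borealis, Yersinia_gracilis

Tracing Anas_litoralis: it sits inside (Anas_litoralis,Bufo_giganteus).
Tracing Bufo_giganteus: it sits inside (Anas_litoralis,Bufo_giganteus).
Tracing Gasterosteus_vulgaris: it sits inside ((Lynx_fluviatilis,Pongo_maculatus),Gasterosteus_vulgaris).
The smallest clade enclosing all 3 is ((((Arabidopsis_major,Picea_nanus),Saimiri_litoralis),(Puma_major,((Lynx_fluviatilis,Pongo_maculatus),Gasterosteus_vulgaris))),(((Shigella_borealis,Prionailurus_australis),((Yersinia_gracilis,Lutra_sylvestris),Nomascus_longipes)),(((Anas_litoralis,Bufo_giganteus),(Saccharomyces_sylvestris,Nyctereutes_robustus)),Escherichia_sylvestris))); the answer is its 17 terminal taxa in alphabetical order.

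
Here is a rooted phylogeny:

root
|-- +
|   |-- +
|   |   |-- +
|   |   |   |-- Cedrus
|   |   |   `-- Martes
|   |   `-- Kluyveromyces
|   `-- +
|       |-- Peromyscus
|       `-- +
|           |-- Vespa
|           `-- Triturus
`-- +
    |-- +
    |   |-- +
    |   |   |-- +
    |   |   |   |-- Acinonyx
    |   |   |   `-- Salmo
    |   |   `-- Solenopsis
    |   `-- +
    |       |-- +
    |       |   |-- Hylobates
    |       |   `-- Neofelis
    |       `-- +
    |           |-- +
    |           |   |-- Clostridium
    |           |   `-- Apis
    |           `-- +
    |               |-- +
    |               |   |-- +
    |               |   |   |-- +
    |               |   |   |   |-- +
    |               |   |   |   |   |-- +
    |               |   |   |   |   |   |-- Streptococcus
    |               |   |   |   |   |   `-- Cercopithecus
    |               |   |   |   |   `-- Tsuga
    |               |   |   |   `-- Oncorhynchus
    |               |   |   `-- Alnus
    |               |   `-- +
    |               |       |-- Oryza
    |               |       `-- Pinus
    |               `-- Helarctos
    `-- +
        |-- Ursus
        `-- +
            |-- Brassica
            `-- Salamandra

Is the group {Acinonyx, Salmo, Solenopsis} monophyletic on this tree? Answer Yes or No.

The most recent common ancestor of these taxa subtends ((Acinonyx,Salmo),Solenopsis).
That clade has exactly 3 tips — every listed taxon and nothing else — so the group is monophyletic.

Yes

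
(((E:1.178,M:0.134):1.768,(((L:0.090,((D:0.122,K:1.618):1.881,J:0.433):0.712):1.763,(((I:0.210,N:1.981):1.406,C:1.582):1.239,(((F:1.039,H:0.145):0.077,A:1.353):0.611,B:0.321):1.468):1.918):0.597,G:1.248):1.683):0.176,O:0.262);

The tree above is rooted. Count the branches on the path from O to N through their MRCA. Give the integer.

The MRCA of O and N is the root of the tree.
From O up to that node: 1 branch. From N up to the same node: 7 branches. Total: 1 + 7 = 8.

8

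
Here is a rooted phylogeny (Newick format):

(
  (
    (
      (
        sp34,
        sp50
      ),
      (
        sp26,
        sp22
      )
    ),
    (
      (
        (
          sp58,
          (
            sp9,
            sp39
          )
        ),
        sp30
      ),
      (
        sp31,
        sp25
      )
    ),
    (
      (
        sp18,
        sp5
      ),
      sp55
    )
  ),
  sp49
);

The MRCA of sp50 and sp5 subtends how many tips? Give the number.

The MRCA of sp50 and sp5 is the node subtending (((sp34,sp50),(sp26,sp22)),(((sp58,(sp9,sp39)),sp30),(sp31,sp25)),((sp18,sp5),sp55)).
That clade contains 13 terminal taxa: sp18, sp22, sp25, sp26, sp30, sp31, sp34, sp39, sp5, sp50, sp55, sp58, sp9.

13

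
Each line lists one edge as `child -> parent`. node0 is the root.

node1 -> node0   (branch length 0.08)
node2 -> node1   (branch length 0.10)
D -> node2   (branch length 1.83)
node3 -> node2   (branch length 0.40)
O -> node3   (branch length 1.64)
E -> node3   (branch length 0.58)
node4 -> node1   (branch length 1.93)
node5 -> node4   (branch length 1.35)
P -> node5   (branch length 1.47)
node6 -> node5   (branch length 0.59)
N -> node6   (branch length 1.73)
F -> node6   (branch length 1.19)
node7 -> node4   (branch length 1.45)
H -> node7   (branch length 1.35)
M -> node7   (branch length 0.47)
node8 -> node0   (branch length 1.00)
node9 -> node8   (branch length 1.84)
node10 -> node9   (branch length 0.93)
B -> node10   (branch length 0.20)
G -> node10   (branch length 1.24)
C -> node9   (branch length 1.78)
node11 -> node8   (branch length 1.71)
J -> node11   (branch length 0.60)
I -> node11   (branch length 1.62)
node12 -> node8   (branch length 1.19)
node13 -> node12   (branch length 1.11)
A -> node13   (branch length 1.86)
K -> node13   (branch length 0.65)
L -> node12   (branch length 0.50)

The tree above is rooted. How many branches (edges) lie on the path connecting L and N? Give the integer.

The MRCA of L and N is the root of the tree.
From L up to that node: 3 branches. From N up to the same node: 5 branches. Total: 3 + 5 = 8.

8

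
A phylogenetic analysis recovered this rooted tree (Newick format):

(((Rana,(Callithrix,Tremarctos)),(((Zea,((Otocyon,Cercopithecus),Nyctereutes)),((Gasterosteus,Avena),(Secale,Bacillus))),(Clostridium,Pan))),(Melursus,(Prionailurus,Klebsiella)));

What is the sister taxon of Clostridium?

Pan

Clostridium attaches to the tree at the node subtending (Clostridium,Pan).
The other lineage descending from that same node — the sister group — is the single tip Pan.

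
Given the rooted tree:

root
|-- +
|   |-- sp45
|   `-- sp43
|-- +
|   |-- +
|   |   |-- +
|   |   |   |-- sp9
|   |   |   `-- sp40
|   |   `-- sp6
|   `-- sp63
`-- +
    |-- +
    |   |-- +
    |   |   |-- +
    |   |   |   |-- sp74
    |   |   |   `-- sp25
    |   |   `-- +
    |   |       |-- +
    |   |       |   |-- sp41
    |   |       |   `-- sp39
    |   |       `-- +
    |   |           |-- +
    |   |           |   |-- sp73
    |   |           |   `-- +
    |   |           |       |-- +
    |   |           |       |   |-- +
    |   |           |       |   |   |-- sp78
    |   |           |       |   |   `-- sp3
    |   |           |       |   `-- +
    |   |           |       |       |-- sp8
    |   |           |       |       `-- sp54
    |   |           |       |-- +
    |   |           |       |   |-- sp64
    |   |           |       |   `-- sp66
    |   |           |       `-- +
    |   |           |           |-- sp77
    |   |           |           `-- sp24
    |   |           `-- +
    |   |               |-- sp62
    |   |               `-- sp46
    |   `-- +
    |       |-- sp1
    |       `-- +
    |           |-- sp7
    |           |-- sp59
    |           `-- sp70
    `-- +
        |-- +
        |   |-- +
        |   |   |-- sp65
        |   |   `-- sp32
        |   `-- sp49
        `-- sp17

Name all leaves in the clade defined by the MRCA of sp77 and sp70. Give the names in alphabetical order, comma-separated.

sp1, sp24, sp25, sp3, sp39, sp41, sp46, sp54, sp59, sp62, sp64, sp66, sp7, sp70, sp73, sp74, sp77, sp78, sp8

Tracing sp77: it sits inside (sp77,sp24).
Tracing sp70: it sits inside (sp7,sp59,sp70).
The smallest clade enclosing both is (((sp74,sp25),((sp41,sp39),((sp73,(((sp78,sp3),(sp8,sp54)),(sp64,sp66),(sp77,sp24))),(sp62,sp46)))),(sp1,(sp7,sp59,sp70))); the answer is its 19 terminal taxa in alphabetical order.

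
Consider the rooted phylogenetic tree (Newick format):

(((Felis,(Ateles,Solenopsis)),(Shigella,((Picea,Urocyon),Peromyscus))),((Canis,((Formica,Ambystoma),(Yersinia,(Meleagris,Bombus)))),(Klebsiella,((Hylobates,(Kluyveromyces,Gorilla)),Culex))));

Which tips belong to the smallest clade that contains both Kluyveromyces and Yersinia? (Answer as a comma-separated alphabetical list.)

Tracing Kluyveromyces: it sits inside (Kluyveromyces,Gorilla).
Tracing Yersinia: it sits inside (Yersinia,(Meleagris,Bombus)).
The smallest clade enclosing both is ((Canis,((Formica,Ambystoma),(Yersinia,(Meleagris,Bombus)))),(Klebsiella,((Hylobates,(Kluyveromyces,Gorilla)),Culex))); the answer is its 11 terminal taxa in alphabetical order.

Ambystoma, Bombus, Canis, Culex, Formica, Gorilla, Hylobates, Klebsiella, Kluyveromyces, Meleagris, Yersinia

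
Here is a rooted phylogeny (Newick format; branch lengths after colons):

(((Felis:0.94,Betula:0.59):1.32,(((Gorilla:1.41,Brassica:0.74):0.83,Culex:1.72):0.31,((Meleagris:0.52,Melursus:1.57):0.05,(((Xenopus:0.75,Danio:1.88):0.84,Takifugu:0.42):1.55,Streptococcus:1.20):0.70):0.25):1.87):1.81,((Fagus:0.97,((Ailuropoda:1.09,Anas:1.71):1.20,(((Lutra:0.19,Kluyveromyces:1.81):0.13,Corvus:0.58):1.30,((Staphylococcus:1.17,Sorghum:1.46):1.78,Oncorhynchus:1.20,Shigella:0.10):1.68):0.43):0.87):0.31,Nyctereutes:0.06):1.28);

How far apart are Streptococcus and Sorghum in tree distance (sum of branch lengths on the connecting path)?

13.64

The path runs Streptococcus → … → MRCA → … → Sorghum; the MRCA is the root of the tree.
Branch lengths along that path: 1.20 + 0.70 + 0.25 + 1.87 + 1.81 + 1.28 + 0.31 + 0.87 + 0.43 + 1.68 + 1.78 + 1.46 = 13.64.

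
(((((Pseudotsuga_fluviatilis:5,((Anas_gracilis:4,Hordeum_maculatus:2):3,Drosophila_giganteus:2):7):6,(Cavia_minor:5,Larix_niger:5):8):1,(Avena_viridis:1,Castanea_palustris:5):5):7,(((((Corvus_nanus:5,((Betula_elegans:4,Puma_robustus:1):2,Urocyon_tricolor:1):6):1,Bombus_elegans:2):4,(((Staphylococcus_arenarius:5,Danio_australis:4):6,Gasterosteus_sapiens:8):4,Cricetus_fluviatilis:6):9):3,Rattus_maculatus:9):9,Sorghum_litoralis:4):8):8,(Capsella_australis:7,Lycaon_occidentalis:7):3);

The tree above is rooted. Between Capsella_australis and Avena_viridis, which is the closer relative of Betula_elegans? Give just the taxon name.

Avena_viridis

The MRCA of Betula_elegans and Avena_viridis subtends ((((Pseudotsuga_fluviatilis,((Anas_gracilis,Hordeum_maculatus),Drosophila_giganteus)),(Cavia_minor,Larix_niger)),(Avena_viridis,Castanea_palustris)),(((((Corvus_nanus,((Betula_elegans,Puma_robustus),Urocyon_tricolor)),Bombus_elegans),(((Staphylococcus_arenarius,Danio_australis),Gasterosteus_sapiens),Cricetus_fluviatilis)),Rattus_maculatus),Sorghum_litoralis)) (19 taxa).
The MRCA of Betula_elegans and Capsella_australis is the root, subtending the entire tree (21 taxa).
The first is nested inside the second, so Betula_elegans shares a more recent common ancestor with Avena_viridis.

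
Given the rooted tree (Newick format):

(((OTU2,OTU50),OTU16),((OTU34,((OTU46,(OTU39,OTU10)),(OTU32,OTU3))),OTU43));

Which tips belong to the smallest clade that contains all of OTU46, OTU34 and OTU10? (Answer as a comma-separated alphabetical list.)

Tracing OTU46: it sits inside (OTU46,(OTU39,OTU10)).
Tracing OTU34: it sits inside (OTU34,((OTU46,(OTU39,OTU10)),(OTU32,OTU3))).
Tracing OTU10: it sits inside (OTU39,OTU10).
The smallest clade enclosing all 3 is (OTU34,((OTU46,(OTU39,OTU10)),(OTU32,OTU3))); the answer is its 6 terminal taxa in alphabetical order.

OTU10, OTU3, OTU32, OTU34, OTU39, OTU46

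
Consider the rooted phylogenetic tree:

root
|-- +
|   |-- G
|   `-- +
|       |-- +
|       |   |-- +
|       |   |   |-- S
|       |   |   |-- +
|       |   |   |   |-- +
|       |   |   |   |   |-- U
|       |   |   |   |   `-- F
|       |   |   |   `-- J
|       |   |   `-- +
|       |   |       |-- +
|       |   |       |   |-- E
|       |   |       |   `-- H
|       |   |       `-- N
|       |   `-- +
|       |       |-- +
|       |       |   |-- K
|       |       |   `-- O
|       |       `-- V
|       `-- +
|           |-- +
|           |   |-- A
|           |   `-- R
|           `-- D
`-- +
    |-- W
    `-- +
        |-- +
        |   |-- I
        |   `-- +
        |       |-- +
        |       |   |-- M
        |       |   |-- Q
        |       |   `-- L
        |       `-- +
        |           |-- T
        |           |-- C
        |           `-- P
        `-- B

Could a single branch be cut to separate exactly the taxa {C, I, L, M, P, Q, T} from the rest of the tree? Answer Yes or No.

Yes

The most recent common ancestor of these taxa subtends (I,((M,Q,L),(T,C,P))).
That clade has exactly 7 tips — every listed taxon and nothing else — so the group is monophyletic.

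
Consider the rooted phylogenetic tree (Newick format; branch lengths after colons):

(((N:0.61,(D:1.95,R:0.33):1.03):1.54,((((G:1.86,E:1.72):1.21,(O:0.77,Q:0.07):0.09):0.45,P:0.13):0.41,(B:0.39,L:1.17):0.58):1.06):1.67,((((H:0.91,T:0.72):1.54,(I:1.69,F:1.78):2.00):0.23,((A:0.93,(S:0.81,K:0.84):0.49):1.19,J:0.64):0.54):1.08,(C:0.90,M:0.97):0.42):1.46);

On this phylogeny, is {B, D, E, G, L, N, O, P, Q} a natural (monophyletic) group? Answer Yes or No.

The MRCA of the listed taxa subtends ((N,(D,R)),((((G,E),(O,Q)),P),(B,L))).
That clade also contains R, which is not in the proposed group, so the group is not monophyletic.

No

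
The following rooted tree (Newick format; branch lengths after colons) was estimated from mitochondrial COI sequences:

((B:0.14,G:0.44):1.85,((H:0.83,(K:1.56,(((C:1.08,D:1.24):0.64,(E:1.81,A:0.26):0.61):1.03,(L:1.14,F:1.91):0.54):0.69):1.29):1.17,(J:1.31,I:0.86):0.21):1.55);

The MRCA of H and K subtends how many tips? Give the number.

The MRCA of H and K is the node subtending (H,(K,(((C,D),(E,A)),(L,F)))).
That clade contains 8 terminal taxa: A, C, D, E, F, H, K, L.

8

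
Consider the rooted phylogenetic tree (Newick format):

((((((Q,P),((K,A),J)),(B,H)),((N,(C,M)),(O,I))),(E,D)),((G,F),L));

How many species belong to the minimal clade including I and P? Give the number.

The MRCA of I and P is the node subtending ((((Q,P),((K,A),J)),(B,H)),((N,(C,M)),(O,I))).
That clade contains 12 terminal taxa: A, B, C, H, I, J, K, M, N, O, P, Q.

12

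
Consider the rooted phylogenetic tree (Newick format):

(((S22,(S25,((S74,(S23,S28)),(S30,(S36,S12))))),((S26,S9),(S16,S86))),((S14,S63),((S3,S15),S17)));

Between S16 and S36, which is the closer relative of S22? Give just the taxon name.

S36

The MRCA of S22 and S36 subtends (S22,(S25,((S74,(S23,S28)),(S30,(S36,S12))))) (8 taxa).
The MRCA of S22 and S16 subtends ((S22,(S25,((S74,(S23,S28)),(S30,(S36,S12))))),((S26,S9),(S16,S86))) (12 taxa).
The first is nested inside the second, so S22 shares a more recent common ancestor with S36.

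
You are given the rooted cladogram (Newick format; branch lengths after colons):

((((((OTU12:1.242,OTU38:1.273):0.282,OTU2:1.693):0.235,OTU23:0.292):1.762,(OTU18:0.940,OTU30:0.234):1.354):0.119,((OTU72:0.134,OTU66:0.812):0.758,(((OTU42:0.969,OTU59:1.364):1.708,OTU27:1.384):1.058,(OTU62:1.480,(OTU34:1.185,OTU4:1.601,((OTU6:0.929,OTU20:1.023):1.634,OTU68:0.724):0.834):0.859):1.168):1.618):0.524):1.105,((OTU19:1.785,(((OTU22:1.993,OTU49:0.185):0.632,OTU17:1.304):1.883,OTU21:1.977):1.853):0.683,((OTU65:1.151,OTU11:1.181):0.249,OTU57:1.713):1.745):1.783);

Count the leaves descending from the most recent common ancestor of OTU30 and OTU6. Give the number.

17

The MRCA of OTU30 and OTU6 is the node subtending (((((OTU12,OTU38),OTU2),OTU23),(OTU18,OTU30)),((OTU72,OTU66),(((OTU42,OTU59),OTU27),(OTU62,(OTU34,OTU4,((OTU6,OTU20),OTU68)))))).
That clade contains 17 terminal taxa: OTU12, OTU18, OTU2, OTU20, OTU23, OTU27, OTU30, OTU34, OTU38, OTU4, OTU42, OTU59, OTU6, OTU62, OTU66, OTU68, OTU72.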